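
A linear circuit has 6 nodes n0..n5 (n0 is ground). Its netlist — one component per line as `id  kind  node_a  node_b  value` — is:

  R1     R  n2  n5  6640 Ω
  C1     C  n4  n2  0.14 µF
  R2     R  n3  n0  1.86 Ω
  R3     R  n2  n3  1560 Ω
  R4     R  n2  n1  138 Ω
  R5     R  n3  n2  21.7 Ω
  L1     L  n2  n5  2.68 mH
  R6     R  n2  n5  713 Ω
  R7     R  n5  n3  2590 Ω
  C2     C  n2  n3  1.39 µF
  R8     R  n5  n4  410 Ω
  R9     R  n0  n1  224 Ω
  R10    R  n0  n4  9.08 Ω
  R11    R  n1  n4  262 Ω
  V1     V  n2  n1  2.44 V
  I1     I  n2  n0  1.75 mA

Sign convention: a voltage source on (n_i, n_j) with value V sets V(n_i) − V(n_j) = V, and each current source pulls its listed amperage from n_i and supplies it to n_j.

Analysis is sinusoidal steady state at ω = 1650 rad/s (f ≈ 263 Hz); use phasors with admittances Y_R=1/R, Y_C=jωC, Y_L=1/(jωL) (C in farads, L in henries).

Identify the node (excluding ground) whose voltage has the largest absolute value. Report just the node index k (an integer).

1

Element admittances at ω=1650 rad/s:
  Y(R1) = 0.0001506+0.000j S between n2,n5
  Y(C1) = 0.000+0.0002310j S between n4,n2
  Y(R2) = 0.5376+0.000j S between n3,n0
  Y(R3) = 0.0006410+0.000j S between n2,n3
  Y(R4) = 0.007246+0.000j S between n2,n1
  Y(R5) = 0.04608+0.000j S between n3,n2
  Y(L1) = 0.000-0.2261j S between n2,n5
  Y(R6) = 0.001403+0.000j S between n2,n5
  Y(R7) = 0.0003861+0.000j S between n5,n3
  Y(C2) = 0.000+0.002293j S between n2,n3
  Y(R8) = 0.002439+0.000j S between n5,n4
  Y(R9) = 0.004464+0.000j S between n0,n1
  Y(R10) = 0.1101+0.000j S between n0,n4
  Y(R11) = 0.003817+0.000j S between n1,n4
  V1: constraint V(n2)−V(n1) = 2.44
  I1: injects 0.00175 A into n0 (from n2)
Assemble and solve the 6×6 MNA system:
  V(n1)=-2.106-0.01342j  V(n2)=0.3338-0.01342j  V(n3)=0.02695+0.0001189j  V(n4)=-0.06205-3.621e-05j  V(n5)=0.3335-0.01821j
  i(V1)=-0.03489-0.0001110j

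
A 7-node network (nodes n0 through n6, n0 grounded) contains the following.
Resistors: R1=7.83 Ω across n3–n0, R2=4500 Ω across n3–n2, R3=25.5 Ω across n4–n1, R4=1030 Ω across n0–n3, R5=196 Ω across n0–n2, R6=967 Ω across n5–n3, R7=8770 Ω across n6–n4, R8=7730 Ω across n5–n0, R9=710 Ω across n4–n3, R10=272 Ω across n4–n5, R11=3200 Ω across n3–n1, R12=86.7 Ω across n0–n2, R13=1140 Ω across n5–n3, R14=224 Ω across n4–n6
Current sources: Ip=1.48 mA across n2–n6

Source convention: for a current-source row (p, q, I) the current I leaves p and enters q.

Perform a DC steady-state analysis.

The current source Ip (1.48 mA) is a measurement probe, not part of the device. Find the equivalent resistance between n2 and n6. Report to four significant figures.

Element admittances at DC:
  Y(R1) = 0.1277 S between n3,n0
  Y(R2) = 0.0002222 S between n3,n2
  Y(R3) = 0.03922 S between n4,n1
  Y(R4) = 0.0009709 S between n0,n3
  Y(R5) = 0.005102 S between n0,n2
  Y(R6) = 0.001034 S between n5,n3
  Y(R7) = 0.0001140 S between n6,n4
  Y(R8) = 0.0001294 S between n5,n0
  Y(R9) = 0.001408 S between n4,n3
  Y(R10) = 0.003676 S between n4,n5
  Y(R11) = 0.0003125 S between n3,n1
  Y(R12) = 0.01153 S between n0,n2
  Y(R13) = 0.0008772 S between n5,n3
  Y(R14) = 0.004464 S between n4,n6
  Ip: injects 0.00148 A into n6 (from n2)
Assemble and solve the 6×6 MNA system:
  V(n1)=0.4952  V(n2)=-0.08765  V(n3)=0.01100  V(n4)=0.4990  V(n5)=0.3246  V(n6)=0.8223

R_eq = 614.8 Ω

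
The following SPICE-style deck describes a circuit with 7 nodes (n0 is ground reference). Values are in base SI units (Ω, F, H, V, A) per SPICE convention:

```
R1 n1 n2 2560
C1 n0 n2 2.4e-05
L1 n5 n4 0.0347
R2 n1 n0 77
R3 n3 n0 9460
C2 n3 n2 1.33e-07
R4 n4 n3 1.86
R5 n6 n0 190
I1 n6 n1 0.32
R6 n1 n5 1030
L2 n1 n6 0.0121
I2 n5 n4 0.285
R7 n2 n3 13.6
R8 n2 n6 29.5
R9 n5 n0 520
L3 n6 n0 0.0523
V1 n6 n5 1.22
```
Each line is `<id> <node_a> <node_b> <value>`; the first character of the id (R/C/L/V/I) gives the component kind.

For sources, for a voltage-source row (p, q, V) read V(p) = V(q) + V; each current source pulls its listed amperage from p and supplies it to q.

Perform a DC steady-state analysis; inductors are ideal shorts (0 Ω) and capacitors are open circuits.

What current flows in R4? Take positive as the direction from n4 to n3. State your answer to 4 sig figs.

MNA unknowns: 6 node voltages V₁..V_6 plus 4 source currents (L1, L2, L3, V1)
R1: Y=0.0003906 on G[1,2]
C1: Y=0.000 on G[0,2]
L1: row V5−V4=0, i_L1 at 5,4
R2: Y=0.01299 on G[1,0]
R3: Y=0.0001057 on G[3,0]
C2: Y=0.000 on G[3,2]
R4: Y=0.5376 on G[4,3]
R5: Y=0.005263 on G[6,0]
I1: z[6]−=0.32, z[1]+=0.32
R6: Y=0.0009709 on G[1,5]
L2: row V1−V6=0, i_L2 at 1,6
I2: z[5]−=0.285, z[4]+=0.285
R7: Y=0.07353 on G[2,3]
R8: Y=0.03390 on G[2,6]
R9: Y=0.001923 on G[5,0]
L3: row V6−V0=0, i_L3 at 6,0
V1: row V6−V5=1.22, i_V1 at 6,5
solve → V1=0.000, V2=-0.7972, V3=-1.169, V4=-1.220, V5=-1.220, V6=0.000
aux → i_L1=-0.3125, i_L2=0.3185, i_L3=0.002470, i_V1=-0.03099

-0.02746 A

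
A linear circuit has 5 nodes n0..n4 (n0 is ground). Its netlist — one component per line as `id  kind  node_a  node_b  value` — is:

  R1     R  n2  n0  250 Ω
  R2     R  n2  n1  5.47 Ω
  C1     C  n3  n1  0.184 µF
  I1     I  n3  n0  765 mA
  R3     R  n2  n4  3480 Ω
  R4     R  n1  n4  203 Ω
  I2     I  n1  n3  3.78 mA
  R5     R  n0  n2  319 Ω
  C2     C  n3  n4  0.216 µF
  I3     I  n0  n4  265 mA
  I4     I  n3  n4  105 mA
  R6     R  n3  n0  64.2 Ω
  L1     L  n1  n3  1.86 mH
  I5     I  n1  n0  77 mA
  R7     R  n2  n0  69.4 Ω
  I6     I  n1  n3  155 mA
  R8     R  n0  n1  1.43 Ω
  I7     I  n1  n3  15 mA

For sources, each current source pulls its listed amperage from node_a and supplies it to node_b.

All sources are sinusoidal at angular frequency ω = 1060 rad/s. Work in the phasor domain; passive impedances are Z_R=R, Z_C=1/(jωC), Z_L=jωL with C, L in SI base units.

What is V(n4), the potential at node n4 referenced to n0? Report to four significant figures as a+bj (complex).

70.12-3.089j V

Element admittances at ω=1060 rad/s:
  Y(R1) = 0.004000+0.000j S between n2,n0
  Y(R2) = 0.1828+0.000j S between n2,n1
  Y(C1) = 0.000+0.0001950j S between n3,n1
  I1: injects 0.765 A into n0 (from n3)
  Y(R3) = 0.0002874+0.000j S between n2,n4
  Y(R4) = 0.004926+0.000j S between n1,n4
  I2: injects 0.00378 A into n3 (from n1)
  Y(R5) = 0.003135+0.000j S between n0,n2
  Y(C2) = 0.000+0.0002290j S between n3,n4
  I3: injects 0.265 A into n4 (from n0)
  I4: injects 0.105 A into n4 (from n3)
  Y(R6) = 0.01558+0.000j S between n3,n0
  Y(L1) = 0.000-0.5072j S between n1,n3
  I5: injects 0.077 A into n0 (from n1)
  Y(R7) = 0.01441+0.000j S between n2,n0
  I6: injects 0.155 A into n3 (from n1)
  Y(R8) = 0.6993+0.000j S between n0,n1
  I7: injects 0.015 A into n3 (from n1)
Assemble and solve the 4×4 MNA system:
  V(n1)=-0.7873+0.02869j  V(n2)=-0.6049+0.02129j  V(n3)=-0.8598-1.317j  V(n4)=70.12-3.089j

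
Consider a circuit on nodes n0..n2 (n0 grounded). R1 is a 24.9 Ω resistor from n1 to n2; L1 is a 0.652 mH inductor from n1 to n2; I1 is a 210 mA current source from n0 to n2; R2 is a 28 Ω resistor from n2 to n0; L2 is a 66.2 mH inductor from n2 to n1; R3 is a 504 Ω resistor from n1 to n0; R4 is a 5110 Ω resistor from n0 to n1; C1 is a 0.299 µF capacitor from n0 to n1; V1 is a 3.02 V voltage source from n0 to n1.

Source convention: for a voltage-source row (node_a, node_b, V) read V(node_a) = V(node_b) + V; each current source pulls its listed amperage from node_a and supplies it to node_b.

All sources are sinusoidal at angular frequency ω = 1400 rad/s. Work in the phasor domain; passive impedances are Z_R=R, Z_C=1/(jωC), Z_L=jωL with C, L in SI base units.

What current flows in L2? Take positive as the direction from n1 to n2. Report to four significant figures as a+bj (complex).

Apply KCL at each of the 2 non-ground nodes and solve the resulting linear system.
Node n1: branches {R1, L1, L2, R3, R4, C1, V1} → V_1 = -3.020+0.000j
Node n2: branches {R1, L1, I1, R2, L2} → V_2 = -3.000+0.2860j
Source currents: i(V1)=-0.3237+0.008949j

-0.003086+0.0002116j A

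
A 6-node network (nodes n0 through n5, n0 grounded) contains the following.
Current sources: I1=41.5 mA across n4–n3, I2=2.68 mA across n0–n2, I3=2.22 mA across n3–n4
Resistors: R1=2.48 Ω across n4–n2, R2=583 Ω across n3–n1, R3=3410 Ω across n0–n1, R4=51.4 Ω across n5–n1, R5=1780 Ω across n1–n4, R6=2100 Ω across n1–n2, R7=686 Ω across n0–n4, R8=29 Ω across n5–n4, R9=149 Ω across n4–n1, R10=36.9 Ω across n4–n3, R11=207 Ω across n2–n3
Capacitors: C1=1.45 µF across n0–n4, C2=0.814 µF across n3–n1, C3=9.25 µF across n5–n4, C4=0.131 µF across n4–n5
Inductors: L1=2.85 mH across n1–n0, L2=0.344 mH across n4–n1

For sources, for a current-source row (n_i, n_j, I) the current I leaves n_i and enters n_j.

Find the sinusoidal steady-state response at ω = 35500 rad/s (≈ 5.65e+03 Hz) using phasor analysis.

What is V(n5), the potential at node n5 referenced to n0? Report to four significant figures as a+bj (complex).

-0.006816+0.008650j V

Apply KCL at each of the 5 non-ground nodes and solve the resulting linear system.
Node n1: branches {L1, L2, R2, C2, R3, R4, R5, R6, R9} → V_1 = -0.1067+0.2840j
Node n2: branches {R1, I2, R6, R11} → V_2 = -0.009741-0.004230j
Node n3: branches {I1, R2, C2, R10, R11, I3} → V_3 = 0.4794-0.4884j
Node n4: branches {I1, R1, C1, L2, R5, R7, C3, R8, R9, R10, C4, I3} → V_4 = -0.02213+0.001231j
Node n5: branches {R4, C3, R8, C4} → V_5 = -0.006816+0.008650j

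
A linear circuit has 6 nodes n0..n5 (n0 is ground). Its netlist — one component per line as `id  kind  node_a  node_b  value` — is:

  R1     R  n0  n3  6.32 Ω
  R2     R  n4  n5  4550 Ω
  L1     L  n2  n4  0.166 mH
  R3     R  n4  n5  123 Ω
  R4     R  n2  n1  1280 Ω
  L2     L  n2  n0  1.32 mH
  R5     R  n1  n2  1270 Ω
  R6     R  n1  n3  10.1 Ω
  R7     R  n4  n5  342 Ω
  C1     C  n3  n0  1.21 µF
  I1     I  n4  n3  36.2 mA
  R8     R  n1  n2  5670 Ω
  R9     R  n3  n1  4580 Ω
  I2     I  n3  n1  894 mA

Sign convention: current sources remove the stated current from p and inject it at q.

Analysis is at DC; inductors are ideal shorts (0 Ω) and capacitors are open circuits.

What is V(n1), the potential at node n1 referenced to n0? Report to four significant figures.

8.981 V

MNA unknowns: 5 node voltages V₁..V_5 plus 2 source currents (L1, L2)
R1: Y=0.1582 on G[0,3]
R2: Y=0.0002198 on G[4,5]
L1: row V2−V4=0, i_L1 at 2,4
R3: Y=0.008130 on G[4,5]
R4: Y=0.0007813 on G[2,1]
L2: row V2−V0=0, i_L2 at 2,0
R5: Y=0.0007874 on G[1,2]
R6: Y=0.09901 on G[1,3]
R7: Y=0.002924 on G[4,5]
C1: Y=0.000 on G[3,0]
I1: z[4]−=0.0362, z[3]+=0.0362
R8: Y=0.0001764 on G[1,2]
R9: Y=0.0002183 on G[3,1]
I2: z[3]−=0.894, z[1]+=0.894
solve → V1=8.981, V2=0.000, V3=0.1297, V4=0.000, V5=0.000
aux → i_L1=0.03620, i_L2=-0.02053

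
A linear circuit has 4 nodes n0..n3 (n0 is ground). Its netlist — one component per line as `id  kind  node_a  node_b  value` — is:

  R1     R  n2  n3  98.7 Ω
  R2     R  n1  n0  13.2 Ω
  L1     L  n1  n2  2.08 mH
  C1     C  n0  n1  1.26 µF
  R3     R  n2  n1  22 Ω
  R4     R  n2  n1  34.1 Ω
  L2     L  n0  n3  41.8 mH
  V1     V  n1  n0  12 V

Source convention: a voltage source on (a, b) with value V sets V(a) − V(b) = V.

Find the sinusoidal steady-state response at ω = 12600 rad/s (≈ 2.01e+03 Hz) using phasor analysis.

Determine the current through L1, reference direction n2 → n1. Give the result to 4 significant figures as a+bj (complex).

0.007842+0.006270j A

Element admittances at ω=12600 rad/s:
  Y(R1) = 0.01013+0.000j S between n2,n3
  Y(R2) = 0.07576+0.000j S between n1,n0
  Y(L1) = 0.000-0.03816j S between n1,n2
  Y(C1) = 0.000+0.01588j S between n0,n1
  Y(R3) = 0.04545+0.000j S between n2,n1
  Y(R4) = 0.02933+0.000j S between n2,n1
  Y(L2) = 0.000-0.001899j S between n0,n3
  V1: constraint V(n1)−V(n0) = 12
Assemble and solve the 4×4 MNA system:
  V(n1)=12.00+0.000j  V(n2)=11.84+0.2055j  V(n3)=11.40+2.341j
  i(V1)=-0.9135-0.1689j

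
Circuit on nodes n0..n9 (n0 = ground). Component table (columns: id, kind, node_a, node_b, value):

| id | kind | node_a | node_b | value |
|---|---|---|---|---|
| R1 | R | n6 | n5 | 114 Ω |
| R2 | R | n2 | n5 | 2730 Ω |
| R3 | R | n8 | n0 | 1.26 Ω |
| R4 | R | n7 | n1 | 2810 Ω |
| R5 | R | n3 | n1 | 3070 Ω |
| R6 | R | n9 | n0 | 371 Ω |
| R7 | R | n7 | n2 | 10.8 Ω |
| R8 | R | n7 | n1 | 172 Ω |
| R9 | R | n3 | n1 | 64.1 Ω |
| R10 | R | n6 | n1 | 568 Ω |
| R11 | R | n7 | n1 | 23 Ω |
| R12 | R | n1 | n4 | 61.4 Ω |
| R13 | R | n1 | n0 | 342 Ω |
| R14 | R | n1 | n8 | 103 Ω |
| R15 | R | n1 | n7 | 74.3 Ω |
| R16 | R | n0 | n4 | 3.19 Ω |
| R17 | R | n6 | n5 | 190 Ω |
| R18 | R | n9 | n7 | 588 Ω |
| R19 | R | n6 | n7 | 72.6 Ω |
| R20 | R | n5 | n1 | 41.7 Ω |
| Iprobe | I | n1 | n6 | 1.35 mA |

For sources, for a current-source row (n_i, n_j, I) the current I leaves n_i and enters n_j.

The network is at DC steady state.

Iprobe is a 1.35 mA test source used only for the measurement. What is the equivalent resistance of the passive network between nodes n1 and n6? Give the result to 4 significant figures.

Apply KCL at each of the 9 non-ground nodes and solve the resulting linear system.
Node n1: branches {R4, R5, R8, R9, R10, R11, R12, R13, R14, R15, R20, Iprobe} → V_1 = -0.0003922
Node n2: branches {R2, R7} → V_2 = 0.01058
Node n3: branches {R5, R9} → V_3 = -0.0003922
Node n4: branches {R12, R16} → V_4 = -1.937e-05
Node n5: branches {R1, R2, R17, R20} → V_5 = 0.02219
Node n6: branches {R1, R10, R17, R19, Iprobe} → V_6 = 0.06107
Node n7: branches {R4, R7, R8, R11, R15, R18, R19} → V_7 = 0.01053
Node n8: branches {R3, R14} → V_8 = -4.740e-06
Node n9: branches {R6, R18} → V_9 = 0.004074

R_eq = 45.53 Ω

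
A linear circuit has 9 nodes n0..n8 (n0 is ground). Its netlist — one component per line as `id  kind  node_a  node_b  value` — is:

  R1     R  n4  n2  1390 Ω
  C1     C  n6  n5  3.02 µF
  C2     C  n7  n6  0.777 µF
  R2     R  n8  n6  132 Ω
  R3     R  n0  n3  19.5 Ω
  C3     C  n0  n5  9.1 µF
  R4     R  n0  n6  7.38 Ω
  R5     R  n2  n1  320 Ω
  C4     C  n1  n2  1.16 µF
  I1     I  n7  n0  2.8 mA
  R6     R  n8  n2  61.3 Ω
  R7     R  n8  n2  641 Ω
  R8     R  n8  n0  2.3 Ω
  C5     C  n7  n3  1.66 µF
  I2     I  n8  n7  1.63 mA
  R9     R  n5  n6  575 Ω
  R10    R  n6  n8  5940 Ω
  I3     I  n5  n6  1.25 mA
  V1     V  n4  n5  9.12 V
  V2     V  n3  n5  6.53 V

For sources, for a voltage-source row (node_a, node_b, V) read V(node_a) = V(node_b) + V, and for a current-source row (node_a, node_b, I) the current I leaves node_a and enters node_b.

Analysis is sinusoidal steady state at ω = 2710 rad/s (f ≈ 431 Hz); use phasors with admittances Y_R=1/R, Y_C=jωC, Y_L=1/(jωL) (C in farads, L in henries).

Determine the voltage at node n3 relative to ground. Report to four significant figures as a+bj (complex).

1.907+2.726j V

MNA unknowns: 8 node voltages V₁..V_8 plus 2 source currents (V1, V2)
R1: Y=0.0007194+0.000j on G[4,2]
C1: Y=0.000+0.008184j on G[6,5]
C2: Y=0.000+0.002106j on G[7,6]
R2: Y=0.007576+0.000j on G[8,6]
R3: Y=0.05128+0.000j on G[0,3]
C3: Y=0.000+0.02466j on G[0,5]
R4: Y=0.1355+0.000j on G[0,6]
R5: Y=0.003125+0.000j on G[2,1]
C4: Y=0.000+0.003144j on G[1,2]
I1: z[7]−=0.0028, z[0]+=0.0028
R6: Y=0.01631+0.000j on G[8,2]
R7: Y=0.001560+0.000j on G[8,2]
R8: Y=0.4348+0.000j on G[8,0]
C5: Y=0.000+0.004499j on G[7,3]
I2: z[8]−=0.00163, z[7]+=0.00163
R9: Y=0.001739+0.000j on G[5,6]
R10: Y=0.0001684+0.000j on G[6,8]
I3: z[5]−=0.00125, z[6]+=0.00125
V1: row V4−V5=9.12, i_V1 at 4,5
V2: row V3−V5=6.53, i_V2 at 3,5
solve → V1=0.1731+0.1063j, V2=0.1731+0.1063j, V3=1.907+2.726j, V4=4.497+2.726j, V5=-4.623+2.726j, V6=-0.2432-0.1932j, V7=1.221+1.973j, V8=-0.0009096+0.0008780j
aux → i_V1=-0.003110-0.001885j, i_V2=-0.09439-0.1429j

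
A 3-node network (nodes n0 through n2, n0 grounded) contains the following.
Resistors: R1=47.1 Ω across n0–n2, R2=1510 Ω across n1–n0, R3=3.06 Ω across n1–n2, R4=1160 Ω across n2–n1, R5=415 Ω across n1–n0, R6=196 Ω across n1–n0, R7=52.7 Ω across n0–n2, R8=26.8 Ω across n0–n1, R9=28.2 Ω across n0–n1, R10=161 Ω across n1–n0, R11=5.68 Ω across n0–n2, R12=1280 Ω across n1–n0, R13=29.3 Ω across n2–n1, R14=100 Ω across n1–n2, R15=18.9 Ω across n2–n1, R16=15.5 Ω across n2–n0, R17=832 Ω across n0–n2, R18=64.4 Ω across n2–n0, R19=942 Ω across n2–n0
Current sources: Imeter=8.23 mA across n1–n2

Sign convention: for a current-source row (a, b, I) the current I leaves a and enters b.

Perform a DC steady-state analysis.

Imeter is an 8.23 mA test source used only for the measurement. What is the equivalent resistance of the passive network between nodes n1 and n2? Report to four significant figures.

R_eq = 2.030 Ω

MNA unknowns: 2 node voltages V₁..V_2
R1: Y=0.02123 on G[0,2]
R2: Y=0.0006623 on G[1,0]
R3: Y=0.3268 on G[1,2]
R4: Y=0.0008621 on G[2,1]
R5: Y=0.002410 on G[1,0]
R6: Y=0.005102 on G[1,0]
R7: Y=0.01898 on G[0,2]
R8: Y=0.03731 on G[0,1]
R9: Y=0.03546 on G[0,1]
R10: Y=0.006211 on G[1,0]
R11: Y=0.1761 on G[0,2]
R12: Y=0.0007813 on G[1,0]
R13: Y=0.03413 on G[2,1]
R14: Y=0.01000 on G[1,2]
R15: Y=0.05291 on G[2,1]
R16: Y=0.06452 on G[2,0]
R17: Y=0.001202 on G[0,2]
R18: Y=0.01553 on G[2,0]
R19: Y=0.001062 on G[2,0]
Imeter: z[1]−=0.00823, z[2]+=0.00823
solve → V1=-0.01291, V2=0.003801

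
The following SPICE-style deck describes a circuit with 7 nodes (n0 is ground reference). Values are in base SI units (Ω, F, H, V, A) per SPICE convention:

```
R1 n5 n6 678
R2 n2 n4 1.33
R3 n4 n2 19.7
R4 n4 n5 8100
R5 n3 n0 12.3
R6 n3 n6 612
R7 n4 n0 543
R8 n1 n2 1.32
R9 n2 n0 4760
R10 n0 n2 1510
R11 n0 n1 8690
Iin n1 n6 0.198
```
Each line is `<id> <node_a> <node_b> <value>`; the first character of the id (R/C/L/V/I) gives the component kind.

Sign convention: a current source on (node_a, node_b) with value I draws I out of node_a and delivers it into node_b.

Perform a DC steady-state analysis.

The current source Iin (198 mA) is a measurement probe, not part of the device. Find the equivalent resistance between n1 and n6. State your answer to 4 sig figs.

R_eq = 881.6 Ω

MNA unknowns: 6 node voltages V₁..V_6
R1: Y=0.001475 on G[5,6]
R2: Y=0.7519 on G[2,4]
R3: Y=0.05076 on G[4,2]
R4: Y=0.0001235 on G[4,5]
R5: Y=0.08130 on G[3,0]
R6: Y=0.001634 on G[3,6]
R7: Y=0.001842 on G[4,0]
R8: Y=0.7576 on G[1,2]
R9: Y=0.0002101 on G[2,0]
R10: Y=0.0006623 on G[0,2]
R11: Y=0.0001151 on G[0,1]
Iin: z[1]−=0.198, z[6]+=0.198
solve → V1=-63.33, V2=-63.08, V3=2.191, V4=-62.91, V5=97.78, V6=111.2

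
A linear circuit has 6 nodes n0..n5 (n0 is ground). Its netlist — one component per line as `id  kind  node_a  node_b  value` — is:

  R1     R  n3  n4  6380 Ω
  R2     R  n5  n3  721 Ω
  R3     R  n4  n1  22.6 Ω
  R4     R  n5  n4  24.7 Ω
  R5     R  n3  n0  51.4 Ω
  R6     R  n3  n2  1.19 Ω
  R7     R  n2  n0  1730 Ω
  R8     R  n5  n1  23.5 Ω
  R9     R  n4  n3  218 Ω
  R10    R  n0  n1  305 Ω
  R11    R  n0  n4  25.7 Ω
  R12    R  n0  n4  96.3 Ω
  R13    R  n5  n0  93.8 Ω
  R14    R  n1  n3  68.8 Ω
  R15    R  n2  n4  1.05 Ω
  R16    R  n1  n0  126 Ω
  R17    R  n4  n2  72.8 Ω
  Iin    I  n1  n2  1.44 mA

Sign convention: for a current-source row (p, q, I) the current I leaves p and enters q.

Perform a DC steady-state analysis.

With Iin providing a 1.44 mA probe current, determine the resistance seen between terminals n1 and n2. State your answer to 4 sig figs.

Element admittances at DC:
  Y(R1) = 0.0001567 S between n3,n4
  Y(R2) = 0.001387 S between n5,n3
  Y(R3) = 0.04425 S between n4,n1
  Y(R4) = 0.04049 S between n5,n4
  Y(R5) = 0.01946 S between n3,n0
  Y(R6) = 0.8403 S between n3,n2
  Y(R7) = 0.0005780 S between n2,n0
  Y(R8) = 0.04255 S between n5,n1
  Y(R9) = 0.004587 S between n4,n3
  Y(R10) = 0.003279 S between n0,n1
  Y(R11) = 0.03891 S between n0,n4
  Y(R12) = 0.01038 S between n0,n4
  Y(R13) = 0.01066 S between n5,n0
  Y(R14) = 0.01453 S between n1,n3
  Y(R15) = 0.9524 S between n2,n4
  Y(R16) = 0.007937 S between n1,n0
  Y(R17) = 0.01374 S between n4,n2
  Iin: injects 0.00144 A into n2 (from n1)
Assemble and solve the 5×5 MNA system:
  V(n1)=-0.01311  V(n2)=0.003772  V(n3)=0.003391  V(n4)=0.002616  V(n5)=-0.004702

R_eq = 11.72 Ω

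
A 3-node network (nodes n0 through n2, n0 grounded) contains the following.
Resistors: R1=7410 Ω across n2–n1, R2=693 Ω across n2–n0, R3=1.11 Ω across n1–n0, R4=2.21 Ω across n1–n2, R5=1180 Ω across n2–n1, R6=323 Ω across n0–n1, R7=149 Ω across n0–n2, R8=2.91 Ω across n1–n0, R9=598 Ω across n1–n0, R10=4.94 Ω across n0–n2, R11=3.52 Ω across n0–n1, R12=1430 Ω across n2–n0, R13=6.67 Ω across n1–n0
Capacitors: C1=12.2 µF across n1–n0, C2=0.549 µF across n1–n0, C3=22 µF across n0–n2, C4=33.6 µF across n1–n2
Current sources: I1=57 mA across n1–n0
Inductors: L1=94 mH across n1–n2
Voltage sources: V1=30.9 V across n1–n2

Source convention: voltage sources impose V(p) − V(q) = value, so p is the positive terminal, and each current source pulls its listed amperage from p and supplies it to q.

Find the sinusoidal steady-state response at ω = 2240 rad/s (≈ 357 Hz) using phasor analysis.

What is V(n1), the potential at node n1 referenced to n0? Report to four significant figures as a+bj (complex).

MNA unknowns: 2 node voltages V₁..V_2 plus 1 source current (V1)
R1: Y=0.0001350+0.000j on G[2,1]
R2: Y=0.001443+0.000j on G[2,0]
C1: Y=0.000+0.02733j on G[1,0]
R3: Y=0.9009+0.000j on G[1,0]
R4: Y=0.4525+0.000j on G[1,2]
R5: Y=0.0008475+0.000j on G[2,1]
R6: Y=0.003096+0.000j on G[0,1]
C2: Y=0.000+0.001230j on G[1,0]
R7: Y=0.006711+0.000j on G[0,2]
R8: Y=0.3436+0.000j on G[1,0]
I1: z[1]−=0.057, z[0]+=0.057
R9: Y=0.001672+0.000j on G[1,0]
C3: Y=0.000+0.04928j on G[0,2]
R10: Y=0.2024+0.000j on G[0,2]
R11: Y=0.2841+0.000j on G[0,1]
R12: Y=0.0006993+0.000j on G[2,0]
R13: Y=0.1499+0.000j on G[1,0]
L1: Y=0.000-0.004749j on G[1,2]
C4: Y=0.000+0.07526j on G[1,2]
V1: row V1−V2=30.9, i_V1 at 1,2
solve → V1=3.443+0.6623j, V2=-27.46+0.6623j
aux → i_V1=-19.85-3.392j

3.443+0.6623j V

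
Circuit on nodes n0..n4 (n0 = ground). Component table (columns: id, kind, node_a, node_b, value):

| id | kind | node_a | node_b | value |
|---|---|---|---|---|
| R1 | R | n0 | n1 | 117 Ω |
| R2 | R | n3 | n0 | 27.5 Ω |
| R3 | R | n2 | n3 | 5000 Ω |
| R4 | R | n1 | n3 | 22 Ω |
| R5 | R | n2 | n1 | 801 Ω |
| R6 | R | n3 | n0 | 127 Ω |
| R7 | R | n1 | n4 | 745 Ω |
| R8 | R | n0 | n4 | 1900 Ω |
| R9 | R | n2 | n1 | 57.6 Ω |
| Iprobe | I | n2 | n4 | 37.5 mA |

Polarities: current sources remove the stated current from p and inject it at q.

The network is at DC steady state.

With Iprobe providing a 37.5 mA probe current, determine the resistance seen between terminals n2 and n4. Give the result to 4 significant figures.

R_eq = 590.8 Ω

Apply KCL at each of the 4 non-ground nodes and solve the resulting linear system.
Node n1: branches {R1, R4, R5, R7, R9} → V_1 = -0.3302
Node n2: branches {R3, R5, R9, Iprobe} → V_2 = -2.322
Node n3: branches {R2, R3, R4, R6} → V_3 = -0.1721
Node n4: branches {R7, R8, Iprobe} → V_4 = 19.83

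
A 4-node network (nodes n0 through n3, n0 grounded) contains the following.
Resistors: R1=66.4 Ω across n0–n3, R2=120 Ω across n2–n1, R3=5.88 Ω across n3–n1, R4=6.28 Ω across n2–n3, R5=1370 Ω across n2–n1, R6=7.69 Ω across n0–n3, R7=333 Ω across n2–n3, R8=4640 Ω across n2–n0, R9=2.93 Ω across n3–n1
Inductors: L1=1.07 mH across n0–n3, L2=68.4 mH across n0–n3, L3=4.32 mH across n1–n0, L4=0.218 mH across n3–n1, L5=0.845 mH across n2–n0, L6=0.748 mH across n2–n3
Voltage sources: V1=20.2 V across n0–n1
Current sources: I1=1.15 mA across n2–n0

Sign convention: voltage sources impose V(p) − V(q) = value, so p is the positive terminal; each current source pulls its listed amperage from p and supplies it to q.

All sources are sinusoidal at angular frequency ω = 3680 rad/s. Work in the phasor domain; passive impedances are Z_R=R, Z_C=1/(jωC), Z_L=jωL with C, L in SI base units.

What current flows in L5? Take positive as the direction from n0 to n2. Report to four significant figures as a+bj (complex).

Apply KCL at each of the 3 non-ground nodes and solve the resulting linear system.
Node n1: branches {R2, R3, R5, L3, L4, R9, V1} → V_1 = -20.20+0.000j
Node n2: branches {R2, R4, R5, R7, L5, R8, L6, I1} → V_2 = -8.369-1.737j
Node n3: branches {R1, R3, R4, L1, L2, R6, R7, L4, L6, R9} → V_3 = -14.97-0.03233j
Source currents: i(V1)=-2.740+7.819j

0.5586-2.691j A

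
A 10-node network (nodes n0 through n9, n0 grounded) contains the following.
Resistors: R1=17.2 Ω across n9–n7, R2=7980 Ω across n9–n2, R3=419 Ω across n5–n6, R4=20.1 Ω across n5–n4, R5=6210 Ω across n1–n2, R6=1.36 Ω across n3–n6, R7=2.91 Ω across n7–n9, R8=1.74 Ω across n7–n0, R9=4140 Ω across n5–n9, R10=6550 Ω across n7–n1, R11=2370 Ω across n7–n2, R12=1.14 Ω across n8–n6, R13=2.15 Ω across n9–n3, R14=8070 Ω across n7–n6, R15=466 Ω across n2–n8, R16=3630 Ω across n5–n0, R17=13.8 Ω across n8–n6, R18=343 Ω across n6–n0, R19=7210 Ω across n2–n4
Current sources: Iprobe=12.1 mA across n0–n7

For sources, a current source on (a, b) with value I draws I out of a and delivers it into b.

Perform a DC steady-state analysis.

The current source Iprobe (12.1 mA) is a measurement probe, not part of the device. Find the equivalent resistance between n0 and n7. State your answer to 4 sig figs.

R_eq = 1.731 Ω

MNA unknowns: 9 node voltages V₁..V_9
R1: Y=0.05814 on G[9,7]
R2: Y=0.0001253 on G[9,2]
R3: Y=0.002387 on G[5,6]
R4: Y=0.04975 on G[5,4]
R5: Y=0.0001610 on G[1,2]
R6: Y=0.7353 on G[3,6]
R7: Y=0.3436 on G[7,9]
R8: Y=0.5747 on G[7,0]
R9: Y=0.0002415 on G[5,9]
R10: Y=0.0001527 on G[7,1]
R11: Y=0.0004219 on G[7,2]
R12: Y=0.8772 on G[8,6]
R13: Y=0.4651 on G[9,3]
R14: Y=0.0001239 on G[7,6]
R15: Y=0.002146 on G[2,8]
R16: Y=0.0002755 on G[5,0]
R17: Y=0.07246 on G[8,6]
R18: Y=0.002915 on G[6,0]
R19: Y=0.0001387 on G[2,4]
Iprobe: z[0]−=0.0121, z[7]+=0.0121
solve → V1=0.02074, V2=0.02054, V3=0.02064, V4=0.01871, V5=0.01871, V6=0.02055, V7=0.02094, V8=0.02055, V9=0.02078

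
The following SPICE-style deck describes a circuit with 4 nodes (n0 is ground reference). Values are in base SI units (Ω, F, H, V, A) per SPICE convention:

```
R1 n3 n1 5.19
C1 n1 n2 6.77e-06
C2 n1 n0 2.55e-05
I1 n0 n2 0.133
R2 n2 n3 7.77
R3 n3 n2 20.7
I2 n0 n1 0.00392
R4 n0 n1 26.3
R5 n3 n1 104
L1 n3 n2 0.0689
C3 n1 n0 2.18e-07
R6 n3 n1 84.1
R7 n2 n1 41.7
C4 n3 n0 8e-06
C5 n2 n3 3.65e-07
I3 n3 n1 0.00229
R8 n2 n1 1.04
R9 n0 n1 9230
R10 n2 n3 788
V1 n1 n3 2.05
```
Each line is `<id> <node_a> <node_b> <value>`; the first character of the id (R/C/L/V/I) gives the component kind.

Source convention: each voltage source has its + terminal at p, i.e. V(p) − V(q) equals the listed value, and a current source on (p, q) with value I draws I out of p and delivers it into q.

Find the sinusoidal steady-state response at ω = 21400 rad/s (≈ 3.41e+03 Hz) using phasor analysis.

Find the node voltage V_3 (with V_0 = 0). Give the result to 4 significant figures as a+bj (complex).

-1.555-0.1636j V

Element admittances at ω=21400 rad/s:
  Y(R1) = 0.1927+0.000j S between n3,n1
  Y(C1) = 0.000+0.1449j S between n1,n2
  Y(C2) = 0.000+0.5457j S between n1,n0
  I1: injects 0.133 A into n2 (from n0)
  Y(R2) = 0.1287+0.000j S between n2,n3
  Y(R3) = 0.04831+0.000j S between n3,n2
  I2: injects 0.00392 A into n1 (from n0)
  Y(R4) = 0.03802+0.000j S between n0,n1
  Y(R5) = 0.009615+0.000j S between n3,n1
  Y(L1) = 0.000-0.0006782j S between n3,n2
  Y(C3) = 0.000+0.004665j S between n1,n0
  Y(R6) = 0.01189+0.000j S between n3,n1
  Y(R7) = 0.02398+0.000j S between n2,n1
  Y(C4) = 0.000+0.1712j S between n3,n0
  Y(C5) = 0.000+0.007811j S between n2,n3
  I3: injects 0.00229 A into n1 (from n3)
  Y(R8) = 0.9615+0.000j S between n2,n1
  Y(R9) = 0.0001083+0.000j S between n0,n1
  Y(R10) = 0.001269+0.000j S between n2,n3
  V1: constraint V(n1)−V(n3) = 2.05
Assemble and solve the 4×4 MNA system:
  V(n1)=0.4950-0.1636j  V(n2)=0.2970-0.1503j  V(n3)=-1.555-0.1636j
  i(V1)=-0.7389-0.2818j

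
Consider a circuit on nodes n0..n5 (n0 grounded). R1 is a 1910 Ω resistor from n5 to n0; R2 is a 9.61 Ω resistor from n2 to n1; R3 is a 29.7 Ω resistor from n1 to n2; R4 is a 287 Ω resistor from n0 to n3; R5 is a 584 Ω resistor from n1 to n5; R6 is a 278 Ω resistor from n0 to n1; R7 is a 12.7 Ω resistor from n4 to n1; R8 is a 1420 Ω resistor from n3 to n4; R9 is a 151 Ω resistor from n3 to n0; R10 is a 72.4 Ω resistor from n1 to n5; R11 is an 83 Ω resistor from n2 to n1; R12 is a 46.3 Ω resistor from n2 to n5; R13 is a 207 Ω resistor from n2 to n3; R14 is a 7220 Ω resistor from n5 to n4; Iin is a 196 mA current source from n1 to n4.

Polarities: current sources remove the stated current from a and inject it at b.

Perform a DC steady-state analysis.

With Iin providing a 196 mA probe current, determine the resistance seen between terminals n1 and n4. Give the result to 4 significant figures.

MNA unknowns: 5 node voltages V₁..V_5
R1: Y=0.0005236 on G[5,0]
R2: Y=0.1041 on G[2,1]
R3: Y=0.03367 on G[1,2]
R4: Y=0.003484 on G[0,3]
R5: Y=0.001712 on G[1,5]
R6: Y=0.003597 on G[0,1]
R7: Y=0.07874 on G[4,1]
R8: Y=0.0007042 on G[3,4]
R9: Y=0.006623 on G[3,0]
R10: Y=0.01381 on G[1,5]
R11: Y=0.01205 on G[2,1]
R12: Y=0.02160 on G[2,5]
R13: Y=0.004831 on G[2,3]
R14: Y=0.0001385 on G[5,4]
Iin: z[1]−=0.196, z[4]+=0.196
solve → V1=-0.1499, V2=-0.1422, V3=0.06030, V4=2.315, V5=-0.1344

R_eq = 12.58 Ω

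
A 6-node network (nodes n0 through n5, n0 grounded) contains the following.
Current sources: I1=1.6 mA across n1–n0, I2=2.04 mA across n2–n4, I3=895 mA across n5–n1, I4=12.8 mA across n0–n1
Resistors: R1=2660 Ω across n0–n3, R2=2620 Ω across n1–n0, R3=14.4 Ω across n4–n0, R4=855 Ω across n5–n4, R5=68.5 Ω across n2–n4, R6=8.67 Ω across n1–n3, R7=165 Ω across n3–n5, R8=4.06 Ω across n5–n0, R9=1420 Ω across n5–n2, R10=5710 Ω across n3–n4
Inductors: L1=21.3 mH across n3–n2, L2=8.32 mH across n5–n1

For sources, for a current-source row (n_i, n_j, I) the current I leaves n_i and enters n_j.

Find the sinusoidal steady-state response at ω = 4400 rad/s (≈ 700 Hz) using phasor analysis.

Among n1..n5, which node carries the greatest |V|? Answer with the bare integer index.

1

Element admittances at ω=4400 rad/s:
  I1: injects 0.0016 A into n0 (from n1)
  Y(R1) = 0.0003759+0.000j S between n0,n3
  Y(R2) = 0.0003817+0.000j S between n1,n0
  Y(R3) = 0.06944+0.000j S between n4,n0
  I2: injects 0.00204 A into n4 (from n2)
  Y(R4) = 0.001170+0.000j S between n5,n4
  Y(L1) = 0.000-0.01067j S between n3,n2
  Y(R5) = 0.01460+0.000j S between n2,n4
  Y(R6) = 0.1153+0.000j S between n1,n3
  Y(R7) = 0.006061+0.000j S between n3,n5
  I3: injects 0.895 A into n1 (from n5)
  Y(R8) = 0.2463+0.000j S between n5,n0
  Y(R9) = 0.0007042+0.000j S between n5,n2
  Y(R10) = 0.0001751+0.000j S between n3,n4
  Y(L2) = 0.000-0.02732j S between n5,n1
  I4: injects 0.0128 A into n1 (from n0)
Assemble and solve the 5×5 MNA system:
  V(n1)=8.127+24.61j  V(n2)=13.56+6.146j  V(n3)=6.217+22.62j  V(n4)=2.347+1.092j  V(n5)=-0.6382-0.3805j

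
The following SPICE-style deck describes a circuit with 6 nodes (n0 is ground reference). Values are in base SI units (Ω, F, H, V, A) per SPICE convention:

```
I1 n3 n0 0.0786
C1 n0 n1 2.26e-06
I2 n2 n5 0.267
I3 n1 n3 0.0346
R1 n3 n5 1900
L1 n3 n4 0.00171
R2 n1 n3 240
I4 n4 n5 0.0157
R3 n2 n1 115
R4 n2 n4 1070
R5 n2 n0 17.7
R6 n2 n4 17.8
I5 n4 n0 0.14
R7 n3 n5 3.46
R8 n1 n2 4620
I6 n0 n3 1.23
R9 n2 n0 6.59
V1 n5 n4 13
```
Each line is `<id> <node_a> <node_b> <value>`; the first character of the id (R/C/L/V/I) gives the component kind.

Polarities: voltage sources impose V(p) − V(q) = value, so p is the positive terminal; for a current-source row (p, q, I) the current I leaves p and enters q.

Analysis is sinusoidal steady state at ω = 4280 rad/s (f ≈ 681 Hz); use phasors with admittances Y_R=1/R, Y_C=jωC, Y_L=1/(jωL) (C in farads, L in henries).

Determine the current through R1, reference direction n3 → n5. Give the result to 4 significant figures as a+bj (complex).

Element admittances at ω=4280 rad/s:
  I1: injects 0.0786 A into n0 (from n3)
  Y(C1) = 0.000+0.009673j S between n0,n1
  I2: injects 0.267 A into n5 (from n2)
  I3: injects 0.0346 A into n3 (from n1)
  Y(R1) = 0.0005263+0.000j S between n3,n5
  Y(L1) = 0.000-0.1366j S between n3,n4
  Y(R2) = 0.004167+0.000j S between n1,n3
  I4: injects 0.0157 A into n5 (from n4)
  Y(R3) = 0.008696+0.000j S between n2,n1
  Y(R4) = 0.0009346+0.000j S between n2,n4
  Y(R5) = 0.05650+0.000j S between n2,n0
  Y(R6) = 0.05618+0.000j S between n2,n4
  I5: injects 0.14 A into n0 (from n4)
  Y(R7) = 0.2890+0.000j S between n3,n5
  Y(R8) = 0.0002165+0.000j S between n1,n2
  I6: injects 1.23 A into n3 (from n0)
  Y(R9) = 0.1517+0.000j S between n2,n0
  V1: constraint V(n5)−V(n4) = 13
Assemble and solve the 6×6 MNA system:
  V(n1)=9.015-5.319j  V(n2)=4.610-0.4188j  V(n3)=39.09+5.127j  V(n4)=25.40-1.181j  V(n5)=38.40-1.181j
  i(V1)=0.4815+1.827j

0.0003613+0.003320j A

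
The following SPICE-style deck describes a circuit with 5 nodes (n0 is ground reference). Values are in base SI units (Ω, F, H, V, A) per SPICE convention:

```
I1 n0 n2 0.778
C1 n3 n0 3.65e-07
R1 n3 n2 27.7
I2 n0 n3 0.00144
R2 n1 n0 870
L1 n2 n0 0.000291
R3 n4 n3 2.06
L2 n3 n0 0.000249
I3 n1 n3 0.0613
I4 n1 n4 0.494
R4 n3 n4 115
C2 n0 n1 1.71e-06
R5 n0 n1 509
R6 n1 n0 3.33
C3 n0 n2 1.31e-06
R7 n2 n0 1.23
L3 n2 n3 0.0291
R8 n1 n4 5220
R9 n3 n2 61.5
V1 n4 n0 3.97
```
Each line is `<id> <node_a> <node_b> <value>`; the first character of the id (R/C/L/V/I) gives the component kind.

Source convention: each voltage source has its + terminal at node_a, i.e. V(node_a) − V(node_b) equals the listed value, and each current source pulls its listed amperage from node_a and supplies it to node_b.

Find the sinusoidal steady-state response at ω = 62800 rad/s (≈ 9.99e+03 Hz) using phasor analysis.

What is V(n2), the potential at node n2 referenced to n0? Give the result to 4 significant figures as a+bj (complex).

Element admittances at ω=62800 rad/s:
  I1: injects 0.778 A into n2 (from n0)
  Y(C1) = 0.000+0.02292j S between n3,n0
  Y(R1) = 0.03610+0.000j S between n3,n2
  I2: injects 0.00144 A into n3 (from n0)
  Y(R2) = 0.001149+0.000j S between n1,n0
  Y(L1) = 0.000-0.05472j S between n2,n0
  Y(R3) = 0.4854+0.000j S between n4,n3
  Y(L2) = 0.000-0.06395j S between n3,n0
  I3: injects 0.0613 A into n3 (from n1)
  I4: injects 0.494 A into n4 (from n1)
  Y(R4) = 0.008696+0.000j S between n3,n4
  Y(C2) = 0.000+0.1074j S between n0,n1
  Y(R5) = 0.001965+0.000j S between n0,n1
  Y(R6) = 0.3003+0.000j S between n1,n0
  Y(C3) = 0.000+0.08227j S between n0,n2
  Y(R7) = 0.8130+0.000j S between n2,n0
  Y(L3) = 0.000-0.0005472j S between n2,n3
  Y(R8) = 0.0001916+0.000j S between n1,n4
  Y(R9) = 0.01626+0.000j S between n3,n2
  V1: constraint V(n4)−V(n0) = 3.97
Assemble and solve the 5×5 MNA system:
  V(n1)=-1.623+0.5742j  V(n2)=1.128-0.02033j  V(n3)=3.791+0.2853j  V(n4)=3.970+0.000j
  i(V1)=0.4044+0.1411j

1.128-0.02033j V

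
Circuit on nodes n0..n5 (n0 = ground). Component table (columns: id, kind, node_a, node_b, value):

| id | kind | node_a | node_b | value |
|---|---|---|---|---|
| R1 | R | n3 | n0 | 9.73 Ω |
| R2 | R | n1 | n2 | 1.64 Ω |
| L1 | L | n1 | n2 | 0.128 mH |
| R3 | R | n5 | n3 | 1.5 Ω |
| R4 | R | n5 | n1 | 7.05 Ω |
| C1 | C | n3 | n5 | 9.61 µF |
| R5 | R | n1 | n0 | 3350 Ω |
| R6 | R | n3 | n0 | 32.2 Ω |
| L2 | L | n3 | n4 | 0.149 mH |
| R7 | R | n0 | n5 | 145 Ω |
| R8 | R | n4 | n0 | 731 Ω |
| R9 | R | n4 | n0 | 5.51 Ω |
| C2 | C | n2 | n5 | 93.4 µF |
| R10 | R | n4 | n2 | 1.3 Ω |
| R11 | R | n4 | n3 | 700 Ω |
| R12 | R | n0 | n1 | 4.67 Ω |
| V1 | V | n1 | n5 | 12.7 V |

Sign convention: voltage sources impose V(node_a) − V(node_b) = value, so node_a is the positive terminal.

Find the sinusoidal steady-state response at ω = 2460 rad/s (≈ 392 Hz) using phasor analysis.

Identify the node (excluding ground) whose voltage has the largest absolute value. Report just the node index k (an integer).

Apply KCL at each of the 5 non-ground nodes and solve the resulting linear system.
Node n1: branches {R2, L1, R4, R5, R12, V1} → V_1 = 3.279+0.4552j
Node n2: branches {R2, L1, C2, R10} → V_2 = 3.594-1.028j
Node n3: branches {R1, R3, C1, R6, L2, R11} → V_3 = -2.260-1.273j
Node n4: branches {L2, R8, R9, R10, R11} → V_4 = -1.836+0.3808j
Node n5: branches {R3, R4, C1, R7, C2, V1} → V_5 = -9.421+0.4552j
Source currents: i(V1)=-7.022-2.004j

5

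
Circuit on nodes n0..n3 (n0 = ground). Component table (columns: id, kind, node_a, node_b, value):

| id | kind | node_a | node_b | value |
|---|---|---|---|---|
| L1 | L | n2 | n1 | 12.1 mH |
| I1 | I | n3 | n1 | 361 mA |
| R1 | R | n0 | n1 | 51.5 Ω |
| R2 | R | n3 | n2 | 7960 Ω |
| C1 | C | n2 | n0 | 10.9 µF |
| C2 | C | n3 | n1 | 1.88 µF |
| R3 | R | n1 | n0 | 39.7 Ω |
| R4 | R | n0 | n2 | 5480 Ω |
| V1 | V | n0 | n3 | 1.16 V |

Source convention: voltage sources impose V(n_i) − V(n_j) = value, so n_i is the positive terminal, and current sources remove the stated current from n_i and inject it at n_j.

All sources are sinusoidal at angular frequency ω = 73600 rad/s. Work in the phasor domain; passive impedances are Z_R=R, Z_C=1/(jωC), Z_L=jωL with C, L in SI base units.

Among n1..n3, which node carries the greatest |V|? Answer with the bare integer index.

MNA unknowns: 3 node voltages V₁..V_3 plus 1 source current (V1)
L1: Y=0.000-0.001123j on G[2,1]
I1: z[3]−=0.361, z[1]+=0.361
R1: Y=0.01942+0.000j on G[0,1]
R2: Y=0.0001256+0.000j on G[3,2]
C1: Y=0.000+0.8022j on G[2,0]
C2: Y=0.000+0.1384j on G[3,1]
R3: Y=0.02519+0.000j on G[1,0]
R4: Y=0.0001825+0.000j on G[0,2]
V1: row V0−V3=1.16, i_V1 at 0,3
solve → V1=-0.2845-2.723j, V2=0.0003973+0.003999j, V3=-1.160+0.000j
aux → i_V1=-0.01590-0.1211j

1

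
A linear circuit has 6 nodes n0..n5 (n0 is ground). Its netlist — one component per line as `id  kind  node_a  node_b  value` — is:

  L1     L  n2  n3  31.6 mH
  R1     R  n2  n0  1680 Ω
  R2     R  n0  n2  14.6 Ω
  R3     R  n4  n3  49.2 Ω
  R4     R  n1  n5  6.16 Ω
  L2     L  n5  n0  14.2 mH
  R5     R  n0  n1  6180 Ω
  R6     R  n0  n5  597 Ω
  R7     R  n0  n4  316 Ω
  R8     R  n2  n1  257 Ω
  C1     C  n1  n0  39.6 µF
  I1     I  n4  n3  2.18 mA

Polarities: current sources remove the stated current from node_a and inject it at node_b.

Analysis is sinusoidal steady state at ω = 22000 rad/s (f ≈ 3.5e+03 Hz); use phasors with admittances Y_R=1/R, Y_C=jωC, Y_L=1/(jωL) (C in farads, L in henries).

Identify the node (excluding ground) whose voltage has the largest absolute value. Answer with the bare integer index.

3

MNA unknowns: 5 node voltages V₁..V_5
L1: Y=0.000-0.001438j on G[2,3]
R1: Y=0.0005952+0.000j on G[2,0]
R2: Y=0.06849+0.000j on G[0,2]
R3: Y=0.02033+0.000j on G[4,3]
R4: Y=0.1623+0.000j on G[1,5]
L2: Y=0.000-0.003201j on G[5,0]
R5: Y=0.0001618+0.000j on G[0,1]
R6: Y=0.001675+0.000j on G[0,5]
R7: Y=0.003165+0.000j on G[0,4]
R8: Y=0.003891+0.000j on G[2,1]
C1: Y=0.000+0.8712j on G[1,0]
I1: z[4]−=0.00218, z[3]+=0.00218
solve → V1=-7.280e-06-4.029e-06j, V2=0.0008879-0.001630j, V3=0.08358+0.04344j, V4=-0.02049+0.03759j, V5=-7.125e-06-4.126e-06j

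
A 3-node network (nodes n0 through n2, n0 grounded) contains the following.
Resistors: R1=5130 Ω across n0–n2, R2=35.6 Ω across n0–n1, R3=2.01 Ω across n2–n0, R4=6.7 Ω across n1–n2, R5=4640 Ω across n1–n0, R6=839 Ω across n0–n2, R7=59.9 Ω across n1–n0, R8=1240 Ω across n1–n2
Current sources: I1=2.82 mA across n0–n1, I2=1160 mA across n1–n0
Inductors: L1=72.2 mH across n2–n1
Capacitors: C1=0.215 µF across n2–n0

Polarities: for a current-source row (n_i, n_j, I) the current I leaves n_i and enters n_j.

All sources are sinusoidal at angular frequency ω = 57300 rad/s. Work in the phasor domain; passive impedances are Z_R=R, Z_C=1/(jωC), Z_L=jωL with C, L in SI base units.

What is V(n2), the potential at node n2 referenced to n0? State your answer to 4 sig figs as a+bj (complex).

MNA unknowns: 2 node voltages V₁..V_2
R1: Y=0.0001949+0.000j on G[0,2]
R2: Y=0.02809+0.000j on G[0,1]
I1: z[0]−=0.00282, z[1]+=0.00282
R3: Y=0.4975+0.000j on G[2,0]
R4: Y=0.1493+0.000j on G[1,2]
R5: Y=0.0002155+0.000j on G[1,0]
L1: Y=0.000-0.0002417j on G[2,1]
R6: Y=0.001192+0.000j on G[0,2]
R7: Y=0.01669+0.000j on G[1,0]
R8: Y=0.0008065+0.000j on G[1,2]
C1: Y=0.000+0.01232j on G[2,0]
I2: z[1]−=1.16, z[0]+=1.16
solve → V1=-7.215+0.02320j, V2=-1.668+0.03909j

-1.668+0.03909j V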